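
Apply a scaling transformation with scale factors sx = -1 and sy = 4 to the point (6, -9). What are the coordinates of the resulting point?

Scaling matrix:
[[-1, 0], [0, 4]]
Result: (6 × -1, -9 × 4) = (-6, -36)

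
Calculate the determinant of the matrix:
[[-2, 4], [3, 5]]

For a 2×2 matrix [[a, b], [c, d]], det = ad - bc
det = (-2)(5) - (4)(3) = -10 - 12 = -22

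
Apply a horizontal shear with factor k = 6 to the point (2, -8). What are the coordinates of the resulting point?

Shear matrix for horizontal shear with factor k = 6:
[[1, 6], [0, 1]]
Result: (2, -8) → (-46, -8)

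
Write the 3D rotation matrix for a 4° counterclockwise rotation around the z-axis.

Rotation matrix for counterclockwise 4° around z-axis:
cos(4°) = 0.9976, sin(4°) = 0.0698
Result: [[0.9976, -0.0698, 0], [0.0698, 0.9976, 0], [0, 0, 1]]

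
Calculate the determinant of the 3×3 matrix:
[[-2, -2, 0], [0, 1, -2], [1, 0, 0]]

Expansion along first row:
det = -2·det([[1,-2],[0,0]]) - -2·det([[0,-2],[1,0]]) + 0·det([[0,1],[1,0]])
    = -2·(1·0 - -2·0) - -2·(0·0 - -2·1) + 0·(0·0 - 1·1)
    = -2·0 - -2·2 + 0·-1
    = 0 + 4 + 0 = 4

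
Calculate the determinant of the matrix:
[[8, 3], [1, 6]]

For a 2×2 matrix [[a, b], [c, d]], det = ad - bc
det = (8)(6) - (3)(1) = 48 - 3 = 45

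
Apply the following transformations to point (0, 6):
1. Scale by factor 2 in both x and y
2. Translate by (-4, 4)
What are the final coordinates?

Step 1: Scale (0, 6) by 2 → (0, 12)
Step 2: Translate by (-4, 4) → (-4, 16)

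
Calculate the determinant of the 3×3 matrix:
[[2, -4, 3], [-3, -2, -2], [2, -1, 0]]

Expansion along first row:
det = 2·det([[-2,-2],[-1,0]]) - -4·det([[-3,-2],[2,0]]) + 3·det([[-3,-2],[2,-1]])
    = 2·(-2·0 - -2·-1) - -4·(-3·0 - -2·2) + 3·(-3·-1 - -2·2)
    = 2·-2 - -4·4 + 3·7
    = -4 + 16 + 21 = 33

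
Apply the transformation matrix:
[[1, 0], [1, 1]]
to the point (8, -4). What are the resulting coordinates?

Matrix multiplication:
[[1, 0], [1, 1]] × [8, -4]ᵀ
= [(1)(8) + (0)(-4), (1)(8) + (1)(-4)]ᵀ
= [8, 4]ᵀ
Result: (8, 4)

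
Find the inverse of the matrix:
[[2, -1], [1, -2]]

For [[a,b],[c,d]], inverse = (1/det)·[[d,-b],[-c,a]]
det = (2)(-2) - (-1)(1) = -4 - -1 = -3
Inverse = (1/-3)·[[-2, 1], [-1, 2]]
= [[2/3, -1/3], [1/3, -2/3]]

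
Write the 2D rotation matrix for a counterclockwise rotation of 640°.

Rotation matrix formula: [[cos θ, -sin θ], [sin θ, cos θ]]
For θ = 640°:
cos(640°) = 0.1736
sin(640°) = -0.9848
Result: [[0.1736, 0.9848], [-0.9848, 0.1736]]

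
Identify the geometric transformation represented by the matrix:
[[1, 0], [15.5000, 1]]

This matrix represents: vertical shear with factor 15.5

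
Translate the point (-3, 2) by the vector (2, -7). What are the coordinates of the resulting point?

Translation by (2, -7) (homogeneous matrix [[1, 0, 2], [0, 1, -7], [0, 0, 1]]):
x' = -3 + 2 = -1
y' = 2 + -7 = -5
Result: (-1, -5)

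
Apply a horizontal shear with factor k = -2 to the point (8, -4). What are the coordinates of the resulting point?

Shear matrix for horizontal shear with factor k = -2:
[[1, -2], [0, 1]]
Result: (8, -4) → (16, -4)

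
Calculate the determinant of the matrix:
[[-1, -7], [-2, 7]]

For a 2×2 matrix [[a, b], [c, d]], det = ad - bc
det = (-1)(7) - (-7)(-2) = -7 - 14 = -21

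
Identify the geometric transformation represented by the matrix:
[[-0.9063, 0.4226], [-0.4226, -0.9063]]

This matrix represents: rotation by 205° counterclockwise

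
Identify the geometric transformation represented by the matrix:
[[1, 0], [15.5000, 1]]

This matrix represents: vertical shear with factor 15.5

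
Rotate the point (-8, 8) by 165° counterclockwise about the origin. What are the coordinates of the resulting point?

Rotation matrix for 165°: [[cos 165°, -sin 165°], [sin 165°, cos 165°]] ≈ [[-0.965926, -0.258819], [0.258819, -0.965926]]
[[-0.965926, -0.258819], [0.258819, -0.965926]] × [-8, 8]ᵀ ≈ [5.6569, -9.7980]ᵀ
Result: (5.6569, -9.7980)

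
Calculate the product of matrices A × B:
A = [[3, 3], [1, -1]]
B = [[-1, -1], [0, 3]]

Matrix multiplication:
C[0][0] = 3×-1 + 3×0 = -3
C[0][1] = 3×-1 + 3×3 = 6
C[1][0] = 1×-1 + -1×0 = -1
C[1][1] = 1×-1 + -1×3 = -4
Result: [[-3, 6], [-1, -4]]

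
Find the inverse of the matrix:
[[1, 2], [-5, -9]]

For [[a,b],[c,d]], inverse = (1/det)·[[d,-b],[-c,a]]
det = (1)(-9) - (2)(-5) = -9 - -10 = 1
Inverse = [[-9, -2], [5, 1]]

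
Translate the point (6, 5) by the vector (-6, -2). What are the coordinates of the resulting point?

Translation by (-6, -2) (homogeneous matrix [[1, 0, -6], [0, 1, -2], [0, 0, 1]]):
x' = 6 + -6 = 0
y' = 5 + -2 = 3
Result: (0, 3)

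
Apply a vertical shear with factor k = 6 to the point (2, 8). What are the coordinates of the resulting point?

Shear matrix for vertical shear with factor k = 6:
[[1, 0], [6, 1]]
Result: (2, 8) → (2, 20)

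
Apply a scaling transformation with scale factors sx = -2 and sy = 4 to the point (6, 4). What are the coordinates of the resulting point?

Scaling matrix:
[[-2, 0], [0, 4]]
Result: (6 × -2, 4 × 4) = (-12, 16)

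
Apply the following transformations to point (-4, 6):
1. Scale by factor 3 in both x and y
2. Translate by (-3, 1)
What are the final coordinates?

Step 1: Scale (-4, 6) by 3 → (-12, 18)
Step 2: Translate by (-3, 1) → (-15, 19)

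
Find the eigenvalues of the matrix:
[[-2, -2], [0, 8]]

Characteristic equation: det(A - λI) = 0
λ² - (trace)λ + (det) = 0
trace = -2 + 8 = 6, det = (-2)(8) - (-2)(0) = -16
λ² - (6)λ + (-16) = 0
λ = (6 ± √((6)² - 4·(-16))) / 2 = (6 ± √100) / 2
Solving: λ = -2, 8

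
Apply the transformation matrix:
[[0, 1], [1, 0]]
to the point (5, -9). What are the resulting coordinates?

Matrix multiplication:
[[0, 1], [1, 0]] × [5, -9]ᵀ
= [(0)(5) + (1)(-9), (1)(5) + (0)(-9)]ᵀ
= [-9, 5]ᵀ
Result: (-9, 5)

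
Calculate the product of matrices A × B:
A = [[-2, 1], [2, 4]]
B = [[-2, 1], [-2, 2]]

Matrix multiplication:
C[0][0] = -2×-2 + 1×-2 = 2
C[0][1] = -2×1 + 1×2 = 0
C[1][0] = 2×-2 + 4×-2 = -12
C[1][1] = 2×1 + 4×2 = 10
Result: [[2, 0], [-12, 10]]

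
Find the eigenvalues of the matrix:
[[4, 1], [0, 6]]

Characteristic equation: det(A - λI) = 0
λ² - (trace)λ + (det) = 0
trace = 4 + 6 = 10, det = (4)(6) - (1)(0) = 24
λ² - (10)λ + (24) = 0
λ = (10 ± √((10)² - 4·(24))) / 2 = (10 ± √4) / 2
Solving: λ = 4, 6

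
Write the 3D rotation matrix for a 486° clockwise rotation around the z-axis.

Rotation matrix for clockwise 486° around z-axis:
A clockwise rotation by 486° is a counterclockwise rotation by -486°.
cos(-486°) = -0.5878, sin(-486°) = -0.8090
Result: [[-0.5878, 0.8090, 0], [-0.8090, -0.5878, 0], [0, 0, 1]]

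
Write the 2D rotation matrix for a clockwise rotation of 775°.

Rotation matrix formula: [[cos θ, -sin θ], [sin θ, cos θ]]
A clockwise rotation by 775° is equivalent to a counterclockwise rotation by -775°.
For θ = -775°:
cos(-775°) = 0.5736
sin(-775°) = -0.8192
Result: [[0.5736, 0.8192], [-0.8192, 0.5736]]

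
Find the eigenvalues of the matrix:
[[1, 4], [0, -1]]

Characteristic equation: det(A - λI) = 0
λ² - (trace)λ + (det) = 0
trace = 1 + -1 = 0, det = (1)(-1) - (4)(0) = -1
λ² - (0)λ + (-1) = 0
λ = (0 ± √((0)² - 4·(-1))) / 2 = (0 ± √4) / 2
Solving: λ = -1, 1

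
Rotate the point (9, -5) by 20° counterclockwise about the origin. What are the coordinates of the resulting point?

Rotation matrix for 20°: [[cos 20°, -sin 20°], [sin 20°, cos 20°]] ≈ [[0.939693, -0.342020], [0.342020, 0.939693]]
[[0.939693, -0.342020], [0.342020, 0.939693]] × [9, -5]ᵀ ≈ [10.1673, -1.6203]ᵀ
Result: (10.1673, -1.6203)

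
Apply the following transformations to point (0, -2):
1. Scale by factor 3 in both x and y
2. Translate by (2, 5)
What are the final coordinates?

Step 1: Scale (0, -2) by 3 → (0, -6)
Step 2: Translate by (2, 5) → (2, -1)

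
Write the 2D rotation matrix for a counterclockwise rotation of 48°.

Rotation matrix formula: [[cos θ, -sin θ], [sin θ, cos θ]]
For θ = 48°:
cos(48°) = 0.6691
sin(48°) = 0.7431
Result: [[0.6691, -0.7431], [0.7431, 0.6691]]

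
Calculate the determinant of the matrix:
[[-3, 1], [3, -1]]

For a 2×2 matrix [[a, b], [c, d]], det = ad - bc
det = (-3)(-1) - (1)(3) = 3 - 3 = 0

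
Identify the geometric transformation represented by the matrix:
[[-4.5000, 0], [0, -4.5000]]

This matrix represents: uniform scaling by factor -4.5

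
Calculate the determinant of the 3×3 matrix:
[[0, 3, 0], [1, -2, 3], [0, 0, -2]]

Expansion along first row:
det = 0·det([[-2,3],[0,-2]]) - 3·det([[1,3],[0,-2]]) + 0·det([[1,-2],[0,0]])
    = 0·(-2·-2 - 3·0) - 3·(1·-2 - 3·0) + 0·(1·0 - -2·0)
    = 0·4 - 3·-2 + 0·0
    = 0 + 6 + 0 = 6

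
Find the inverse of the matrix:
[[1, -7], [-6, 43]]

For [[a,b],[c,d]], inverse = (1/det)·[[d,-b],[-c,a]]
det = (1)(43) - (-7)(-6) = 43 - 42 = 1
Inverse = [[43, 7], [6, 1]]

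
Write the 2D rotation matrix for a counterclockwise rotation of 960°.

Rotation matrix formula: [[cos θ, -sin θ], [sin θ, cos θ]]
For θ = 960°:
cos(960°) = -1/2
sin(960°) = -√3/2
Result: [[-1/2, √3/2], [-√3/2, -1/2]]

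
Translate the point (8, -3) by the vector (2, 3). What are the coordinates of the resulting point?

Translation by (2, 3) (homogeneous matrix [[1, 0, 2], [0, 1, 3], [0, 0, 1]]):
x' = 8 + 2 = 10
y' = -3 + 3 = 0
Result: (10, 0)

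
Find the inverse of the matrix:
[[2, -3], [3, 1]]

For [[a,b],[c,d]], inverse = (1/det)·[[d,-b],[-c,a]]
det = (2)(1) - (-3)(3) = 2 - -9 = 11
Inverse = (1/11)·[[1, 3], [-3, 2]]
= [[1/11, 3/11], [-3/11, 2/11]]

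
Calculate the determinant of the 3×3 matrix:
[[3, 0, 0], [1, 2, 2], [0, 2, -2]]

Expansion along first row:
det = 3·det([[2,2],[2,-2]]) - 0·det([[1,2],[0,-2]]) + 0·det([[1,2],[0,2]])
    = 3·(2·-2 - 2·2) - 0·(1·-2 - 2·0) + 0·(1·2 - 2·0)
    = 3·-8 - 0·-2 + 0·2
    = -24 + 0 + 0 = -24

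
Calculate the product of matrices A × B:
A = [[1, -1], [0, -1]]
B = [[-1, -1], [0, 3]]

Matrix multiplication:
C[0][0] = 1×-1 + -1×0 = -1
C[0][1] = 1×-1 + -1×3 = -4
C[1][0] = 0×-1 + -1×0 = 0
C[1][1] = 0×-1 + -1×3 = -3
Result: [[-1, -4], [0, -3]]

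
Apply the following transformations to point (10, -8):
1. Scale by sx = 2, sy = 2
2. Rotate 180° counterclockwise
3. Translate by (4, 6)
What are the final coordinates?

Step 1: Scale → (20, -16)
Step 2: Rotate 180° → (-20, 16)
Step 3: Translate → (-16, 22)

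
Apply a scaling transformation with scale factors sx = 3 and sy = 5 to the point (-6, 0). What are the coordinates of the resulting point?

Scaling matrix:
[[3, 0], [0, 5]]
Result: (-6 × 3, 0 × 5) = (-18, 0)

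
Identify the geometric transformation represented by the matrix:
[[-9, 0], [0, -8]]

This matrix represents: non-uniform scaling by sx = -9, sy = -8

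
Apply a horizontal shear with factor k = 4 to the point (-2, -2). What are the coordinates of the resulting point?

Shear matrix for horizontal shear with factor k = 4:
[[1, 4], [0, 1]]
Result: (-2, -2) → (-10, -2)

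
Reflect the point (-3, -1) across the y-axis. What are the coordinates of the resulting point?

Reflection across y-axis: (-3, -1) → (3, -1)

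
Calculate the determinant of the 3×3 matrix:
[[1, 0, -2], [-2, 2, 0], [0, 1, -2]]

Expansion along first row:
det = 1·det([[2,0],[1,-2]]) - 0·det([[-2,0],[0,-2]]) + -2·det([[-2,2],[0,1]])
    = 1·(2·-2 - 0·1) - 0·(-2·-2 - 0·0) + -2·(-2·1 - 2·0)
    = 1·-4 - 0·4 + -2·-2
    = -4 + 0 + 4 = 0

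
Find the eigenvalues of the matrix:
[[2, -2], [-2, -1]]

Characteristic equation: det(A - λI) = 0
λ² - (trace)λ + (det) = 0
trace = 2 + -1 = 1, det = (2)(-1) - (-2)(-2) = -6
λ² - (1)λ + (-6) = 0
λ = (1 ± √((1)² - 4·(-6))) / 2 = (1 ± √25) / 2
Solving: λ = -2, 3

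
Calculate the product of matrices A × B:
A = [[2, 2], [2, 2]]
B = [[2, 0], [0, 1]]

Matrix multiplication:
C[0][0] = 2×2 + 2×0 = 4
C[0][1] = 2×0 + 2×1 = 2
C[1][0] = 2×2 + 2×0 = 4
C[1][1] = 2×0 + 2×1 = 2
Result: [[4, 2], [4, 2]]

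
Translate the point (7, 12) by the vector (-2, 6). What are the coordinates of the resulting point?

Translation by (-2, 6) (homogeneous matrix [[1, 0, -2], [0, 1, 6], [0, 0, 1]]):
x' = 7 + -2 = 5
y' = 12 + 6 = 18
Result: (5, 18)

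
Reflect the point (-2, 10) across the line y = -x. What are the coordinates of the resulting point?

Reflection across line y = -x: (-2, 10) → (-10, 2)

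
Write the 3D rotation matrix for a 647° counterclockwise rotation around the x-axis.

Rotation matrix for counterclockwise 647° around x-axis:
cos(647°) = 0.2924, sin(647°) = -0.9563
Result: [[1, 0, 0], [0, 0.2924, 0.9563], [0, -0.9563, 0.2924]]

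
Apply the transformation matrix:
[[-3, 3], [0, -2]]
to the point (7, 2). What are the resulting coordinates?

Matrix multiplication:
[[-3, 3], [0, -2]] × [7, 2]ᵀ
= [(-3)(7) + (3)(2), (0)(7) + (-2)(2)]ᵀ
= [-15, -4]ᵀ
Result: (-15, -4)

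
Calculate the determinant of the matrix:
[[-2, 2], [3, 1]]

For a 2×2 matrix [[a, b], [c, d]], det = ad - bc
det = (-2)(1) - (2)(3) = -2 - 6 = -8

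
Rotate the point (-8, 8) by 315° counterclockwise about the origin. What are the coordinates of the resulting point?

Rotation matrix for 315°: [[cos 315°, -sin 315°], [sin 315°, cos 315°]] ≈ [[0.707107, 0.707107], [-0.707107, 0.707107]]
[[0.707107, 0.707107], [-0.707107, 0.707107]] × [-8, 8]ᵀ ≈ [0, 11.3137]ᵀ
Result: (0, 11.3137)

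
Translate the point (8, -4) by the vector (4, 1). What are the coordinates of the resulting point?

Translation by (4, 1) (homogeneous matrix [[1, 0, 4], [0, 1, 1], [0, 0, 1]]):
x' = 8 + 4 = 12
y' = -4 + 1 = -3
Result: (12, -3)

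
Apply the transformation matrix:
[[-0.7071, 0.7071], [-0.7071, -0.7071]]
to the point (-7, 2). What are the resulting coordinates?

Matrix multiplication:
[[-0.7071, 0.7071], [-0.7071, -0.7071]] × [-7, 2]ᵀ
= [(-0.7071)(-7) + (0.7071)(2), (-0.7071)(-7) + (-0.7071)(2)]ᵀ
= [6.3639, 3.5355]ᵀ
Result: (6.3639, 3.5355)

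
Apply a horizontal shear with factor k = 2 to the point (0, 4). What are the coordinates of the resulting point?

Shear matrix for horizontal shear with factor k = 2:
[[1, 2], [0, 1]]
Result: (0, 4) → (8, 4)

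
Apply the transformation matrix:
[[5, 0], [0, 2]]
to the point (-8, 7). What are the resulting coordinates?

Matrix multiplication:
[[5, 0], [0, 2]] × [-8, 7]ᵀ
= [(5)(-8) + (0)(7), (0)(-8) + (2)(7)]ᵀ
= [-40, 14]ᵀ
Result: (-40, 14)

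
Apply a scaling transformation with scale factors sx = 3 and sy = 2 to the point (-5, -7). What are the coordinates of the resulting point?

Scaling matrix:
[[3, 0], [0, 2]]
Result: (-5 × 3, -7 × 2) = (-15, -14)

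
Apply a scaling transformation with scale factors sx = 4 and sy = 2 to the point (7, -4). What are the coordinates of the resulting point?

Scaling matrix:
[[4, 0], [0, 2]]
Result: (7 × 4, -4 × 2) = (28, -8)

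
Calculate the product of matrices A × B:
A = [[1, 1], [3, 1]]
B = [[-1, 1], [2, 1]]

Matrix multiplication:
C[0][0] = 1×-1 + 1×2 = 1
C[0][1] = 1×1 + 1×1 = 2
C[1][0] = 3×-1 + 1×2 = -1
C[1][1] = 3×1 + 1×1 = 4
Result: [[1, 2], [-1, 4]]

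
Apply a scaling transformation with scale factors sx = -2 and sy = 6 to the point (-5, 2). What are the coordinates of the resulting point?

Scaling matrix:
[[-2, 0], [0, 6]]
Result: (-5 × -2, 2 × 6) = (10, 12)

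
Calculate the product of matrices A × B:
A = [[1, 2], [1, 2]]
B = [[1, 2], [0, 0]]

Matrix multiplication:
C[0][0] = 1×1 + 2×0 = 1
C[0][1] = 1×2 + 2×0 = 2
C[1][0] = 1×1 + 2×0 = 1
C[1][1] = 1×2 + 2×0 = 2
Result: [[1, 2], [1, 2]]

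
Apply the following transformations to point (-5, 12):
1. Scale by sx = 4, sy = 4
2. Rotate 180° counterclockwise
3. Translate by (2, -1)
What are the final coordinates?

Step 1: Scale → (-20, 48)
Step 2: Rotate 180° → (20, -48)
Step 3: Translate → (22, -49)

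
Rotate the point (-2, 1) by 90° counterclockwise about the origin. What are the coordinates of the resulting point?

Rotation matrix for 90°: [[cos 90°, -sin 90°], [sin 90°, cos 90°]] = [[0, -1], [1, 0]]
[[0, -1], [1, 0]] × [-2, 1]ᵀ = [-1, -2]ᵀ
Result: (-1, -2)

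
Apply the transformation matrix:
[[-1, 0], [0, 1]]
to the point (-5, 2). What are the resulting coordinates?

Matrix multiplication:
[[-1, 0], [0, 1]] × [-5, 2]ᵀ
= [(-1)(-5) + (0)(2), (0)(-5) + (1)(2)]ᵀ
= [5, 2]ᵀ
Result: (5, 2)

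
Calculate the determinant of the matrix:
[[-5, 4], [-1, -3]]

For a 2×2 matrix [[a, b], [c, d]], det = ad - bc
det = (-5)(-3) - (4)(-1) = 15 - -4 = 19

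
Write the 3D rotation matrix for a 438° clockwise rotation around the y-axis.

Rotation matrix for clockwise 438° around y-axis:
A clockwise rotation by 438° is a counterclockwise rotation by -438°.
cos(-438°) = 0.2079, sin(-438°) = -0.9781
Result: [[0.2079, 0, -0.9781], [0, 1, 0], [0.9781, 0, 0.2079]]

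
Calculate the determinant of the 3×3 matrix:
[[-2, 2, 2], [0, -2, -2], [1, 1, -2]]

Expansion along first row:
det = -2·det([[-2,-2],[1,-2]]) - 2·det([[0,-2],[1,-2]]) + 2·det([[0,-2],[1,1]])
    = -2·(-2·-2 - -2·1) - 2·(0·-2 - -2·1) + 2·(0·1 - -2·1)
    = -2·6 - 2·2 + 2·2
    = -12 + -4 + 4 = -12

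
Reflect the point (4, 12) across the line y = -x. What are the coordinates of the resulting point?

Reflection across line y = -x: (4, 12) → (-12, -4)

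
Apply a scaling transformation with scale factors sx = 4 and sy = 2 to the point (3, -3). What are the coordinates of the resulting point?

Scaling matrix:
[[4, 0], [0, 2]]
Result: (3 × 4, -3 × 2) = (12, -6)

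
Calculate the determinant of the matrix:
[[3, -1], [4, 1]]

For a 2×2 matrix [[a, b], [c, d]], det = ad - bc
det = (3)(1) - (-1)(4) = 3 - -4 = 7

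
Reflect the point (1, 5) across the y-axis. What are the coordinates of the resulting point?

Reflection across y-axis: (1, 5) → (-1, 5)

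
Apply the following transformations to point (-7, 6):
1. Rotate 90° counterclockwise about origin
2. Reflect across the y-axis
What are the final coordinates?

Step 1: Rotate 90° → (-6, -7)
Step 2: Reflect across y-axis → (6, -7)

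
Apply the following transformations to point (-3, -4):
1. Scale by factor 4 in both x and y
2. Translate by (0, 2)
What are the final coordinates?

Step 1: Scale (-3, -4) by 4 → (-12, -16)
Step 2: Translate by (0, 2) → (-12, -14)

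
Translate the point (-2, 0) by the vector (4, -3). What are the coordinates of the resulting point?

Translation by (4, -3) (homogeneous matrix [[1, 0, 4], [0, 1, -3], [0, 0, 1]]):
x' = -2 + 4 = 2
y' = 0 + -3 = -3
Result: (2, -3)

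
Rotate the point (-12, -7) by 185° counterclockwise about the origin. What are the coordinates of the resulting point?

Rotation matrix for 185°: [[cos 185°, -sin 185°], [sin 185°, cos 185°]] ≈ [[-0.996195, 0.087156], [-0.087156, -0.996195]]
[[-0.996195, 0.087156], [-0.087156, -0.996195]] × [-12, -7]ᵀ ≈ [11.3442, 8.0192]ᵀ
Result: (11.3442, 8.0192)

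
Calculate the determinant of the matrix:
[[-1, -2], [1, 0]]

For a 2×2 matrix [[a, b], [c, d]], det = ad - bc
det = (-1)(0) - (-2)(1) = 0 - -2 = 2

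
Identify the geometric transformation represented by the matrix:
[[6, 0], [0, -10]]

This matrix represents: non-uniform scaling by sx = 6, sy = -10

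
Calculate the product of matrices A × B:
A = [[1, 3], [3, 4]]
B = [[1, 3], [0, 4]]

Matrix multiplication:
C[0][0] = 1×1 + 3×0 = 1
C[0][1] = 1×3 + 3×4 = 15
C[1][0] = 3×1 + 4×0 = 3
C[1][1] = 3×3 + 4×4 = 25
Result: [[1, 15], [3, 25]]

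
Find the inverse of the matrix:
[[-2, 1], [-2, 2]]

For [[a,b],[c,d]], inverse = (1/det)·[[d,-b],[-c,a]]
det = (-2)(2) - (1)(-2) = -4 - -2 = -2
Inverse = (1/-2)·[[2, -1], [2, -2]]
= [[-1, 1/2], [-1, 1]]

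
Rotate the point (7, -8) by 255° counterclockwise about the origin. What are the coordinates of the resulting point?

Rotation matrix for 255°: [[cos 255°, -sin 255°], [sin 255°, cos 255°]] ≈ [[-0.258819, 0.965926], [-0.965926, -0.258819]]
[[-0.258819, 0.965926], [-0.965926, -0.258819]] × [7, -8]ᵀ ≈ [-9.5391, -4.6909]ᵀ
Result: (-9.5391, -4.6909)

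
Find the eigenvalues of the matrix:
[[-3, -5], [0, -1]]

Characteristic equation: det(A - λI) = 0
λ² - (trace)λ + (det) = 0
trace = -3 + -1 = -4, det = (-3)(-1) - (-5)(0) = 3
λ² - (-4)λ + (3) = 0
λ = (-4 ± √((-4)² - 4·(3))) / 2 = (-4 ± √4) / 2
Solving: λ = -3, -1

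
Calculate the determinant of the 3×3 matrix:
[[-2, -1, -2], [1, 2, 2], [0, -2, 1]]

Expansion along first row:
det = -2·det([[2,2],[-2,1]]) - -1·det([[1,2],[0,1]]) + -2·det([[1,2],[0,-2]])
    = -2·(2·1 - 2·-2) - -1·(1·1 - 2·0) + -2·(1·-2 - 2·0)
    = -2·6 - -1·1 + -2·-2
    = -12 + 1 + 4 = -7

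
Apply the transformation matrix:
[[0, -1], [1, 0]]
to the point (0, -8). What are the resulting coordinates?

Matrix multiplication:
[[0, -1], [1, 0]] × [0, -8]ᵀ
= [(0)(0) + (-1)(-8), (1)(0) + (0)(-8)]ᵀ
= [8, 0]ᵀ
Result: (8, 0)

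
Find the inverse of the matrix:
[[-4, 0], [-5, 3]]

For [[a,b],[c,d]], inverse = (1/det)·[[d,-b],[-c,a]]
det = (-4)(3) - (0)(-5) = -12 - 0 = -12
Inverse = (1/-12)·[[3, 0], [5, -4]]
= [[-1/4, 0], [-5/12, 1/3]]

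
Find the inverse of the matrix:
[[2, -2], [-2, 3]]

For [[a,b],[c,d]], inverse = (1/det)·[[d,-b],[-c,a]]
det = (2)(3) - (-2)(-2) = 6 - 4 = 2
Inverse = (1/2)·[[3, 2], [2, 2]]
= [[3/2, 1], [1, 1]]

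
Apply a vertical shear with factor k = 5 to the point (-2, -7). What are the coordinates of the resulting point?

Shear matrix for vertical shear with factor k = 5:
[[1, 0], [5, 1]]
Result: (-2, -7) → (-2, -17)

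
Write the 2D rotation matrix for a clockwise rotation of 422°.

Rotation matrix formula: [[cos θ, -sin θ], [sin θ, cos θ]]
A clockwise rotation by 422° is equivalent to a counterclockwise rotation by -422°.
For θ = -422°:
cos(-422°) = 0.4695
sin(-422°) = -0.8829
Result: [[0.4695, 0.8829], [-0.8829, 0.4695]]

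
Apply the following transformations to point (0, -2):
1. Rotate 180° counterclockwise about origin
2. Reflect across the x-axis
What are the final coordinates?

Step 1: Rotate 180° → (0, 2)
Step 2: Reflect across x-axis → (0, -2)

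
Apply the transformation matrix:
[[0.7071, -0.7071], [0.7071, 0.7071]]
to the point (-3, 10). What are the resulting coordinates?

Matrix multiplication:
[[0.7071, -0.7071], [0.7071, 0.7071]] × [-3, 10]ᵀ
= [(0.7071)(-3) + (-0.7071)(10), (0.7071)(-3) + (0.7071)(10)]ᵀ
= [-9.1923, 4.9497]ᵀ
Result: (-9.1923, 4.9497)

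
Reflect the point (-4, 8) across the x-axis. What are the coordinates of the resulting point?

Reflection across x-axis: (-4, 8) → (-4, -8)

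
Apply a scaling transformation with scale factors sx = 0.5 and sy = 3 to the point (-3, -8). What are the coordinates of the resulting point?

Scaling matrix:
[[0.50, 0], [0, 3]]
Result: (-3 × 0.5, -8 × 3) = (-1.5, -24)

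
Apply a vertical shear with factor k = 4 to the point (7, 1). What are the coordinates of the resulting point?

Shear matrix for vertical shear with factor k = 4:
[[1, 0], [4, 1]]
Result: (7, 1) → (7, 29)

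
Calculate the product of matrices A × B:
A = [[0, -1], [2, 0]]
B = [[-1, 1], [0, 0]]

Matrix multiplication:
C[0][0] = 0×-1 + -1×0 = 0
C[0][1] = 0×1 + -1×0 = 0
C[1][0] = 2×-1 + 0×0 = -2
C[1][1] = 2×1 + 0×0 = 2
Result: [[0, 0], [-2, 2]]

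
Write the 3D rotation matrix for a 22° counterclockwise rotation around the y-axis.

Rotation matrix for counterclockwise 22° around y-axis:
cos(22°) = 0.9272, sin(22°) = 0.3746
Result: [[0.9272, 0, 0.3746], [0, 1, 0], [-0.3746, 0, 0.9272]]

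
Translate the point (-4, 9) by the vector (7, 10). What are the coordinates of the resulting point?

Translation by (7, 10) (homogeneous matrix [[1, 0, 7], [0, 1, 10], [0, 0, 1]]):
x' = -4 + 7 = 3
y' = 9 + 10 = 19
Result: (3, 19)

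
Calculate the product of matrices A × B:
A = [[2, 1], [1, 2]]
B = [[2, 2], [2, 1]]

Matrix multiplication:
C[0][0] = 2×2 + 1×2 = 6
C[0][1] = 2×2 + 1×1 = 5
C[1][0] = 1×2 + 2×2 = 6
C[1][1] = 1×2 + 2×1 = 4
Result: [[6, 5], [6, 4]]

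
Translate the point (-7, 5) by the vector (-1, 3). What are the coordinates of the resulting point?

Translation by (-1, 3) (homogeneous matrix [[1, 0, -1], [0, 1, 3], [0, 0, 1]]):
x' = -7 + -1 = -8
y' = 5 + 3 = 8
Result: (-8, 8)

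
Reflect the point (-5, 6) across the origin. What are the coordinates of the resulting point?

Reflection across origin: (-5, 6) → (5, -6)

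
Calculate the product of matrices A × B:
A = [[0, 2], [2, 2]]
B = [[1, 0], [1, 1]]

Matrix multiplication:
C[0][0] = 0×1 + 2×1 = 2
C[0][1] = 0×0 + 2×1 = 2
C[1][0] = 2×1 + 2×1 = 4
C[1][1] = 2×0 + 2×1 = 2
Result: [[2, 2], [4, 2]]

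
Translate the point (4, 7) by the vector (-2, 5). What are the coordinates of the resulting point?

Translation by (-2, 5) (homogeneous matrix [[1, 0, -2], [0, 1, 5], [0, 0, 1]]):
x' = 4 + -2 = 2
y' = 7 + 5 = 12
Result: (2, 12)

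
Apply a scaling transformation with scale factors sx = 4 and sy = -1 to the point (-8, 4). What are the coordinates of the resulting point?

Scaling matrix:
[[4, 0], [0, -1]]
Result: (-8 × 4, 4 × -1) = (-32, -4)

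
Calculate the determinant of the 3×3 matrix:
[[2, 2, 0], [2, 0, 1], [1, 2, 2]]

Expansion along first row:
det = 2·det([[0,1],[2,2]]) - 2·det([[2,1],[1,2]]) + 0·det([[2,0],[1,2]])
    = 2·(0·2 - 1·2) - 2·(2·2 - 1·1) + 0·(2·2 - 0·1)
    = 2·-2 - 2·3 + 0·4
    = -4 + -6 + 0 = -10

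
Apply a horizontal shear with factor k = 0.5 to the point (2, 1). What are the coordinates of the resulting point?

Shear matrix for horizontal shear with factor k = 0.5:
[[1, 0.50], [0, 1]]
Result: (2, 1) → (2.5, 1)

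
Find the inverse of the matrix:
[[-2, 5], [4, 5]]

For [[a,b],[c,d]], inverse = (1/det)·[[d,-b],[-c,a]]
det = (-2)(5) - (5)(4) = -10 - 20 = -30
Inverse = (1/-30)·[[5, -5], [-4, -2]]
= [[-1/6, 1/6], [2/15, 1/15]]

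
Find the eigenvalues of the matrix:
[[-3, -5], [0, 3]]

Characteristic equation: det(A - λI) = 0
λ² - (trace)λ + (det) = 0
trace = -3 + 3 = 0, det = (-3)(3) - (-5)(0) = -9
λ² - (0)λ + (-9) = 0
λ = (0 ± √((0)² - 4·(-9))) / 2 = (0 ± √36) / 2
Solving: λ = -3, 3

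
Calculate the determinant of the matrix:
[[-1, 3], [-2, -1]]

For a 2×2 matrix [[a, b], [c, d]], det = ad - bc
det = (-1)(-1) - (3)(-2) = 1 - -6 = 7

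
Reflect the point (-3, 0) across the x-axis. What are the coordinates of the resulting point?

Reflection across x-axis: (-3, 0) → (-3, 0)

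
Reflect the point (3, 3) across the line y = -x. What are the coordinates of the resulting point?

Reflection across line y = -x: (3, 3) → (-3, -3)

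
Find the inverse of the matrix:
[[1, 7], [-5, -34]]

For [[a,b],[c,d]], inverse = (1/det)·[[d,-b],[-c,a]]
det = (1)(-34) - (7)(-5) = -34 - -35 = 1
Inverse = [[-34, -7], [5, 1]]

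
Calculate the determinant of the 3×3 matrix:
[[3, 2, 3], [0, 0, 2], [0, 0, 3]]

Expansion along first row:
det = 3·det([[0,2],[0,3]]) - 2·det([[0,2],[0,3]]) + 3·det([[0,0],[0,0]])
    = 3·(0·3 - 2·0) - 2·(0·3 - 2·0) + 3·(0·0 - 0·0)
    = 3·0 - 2·0 + 3·0
    = 0 + 0 + 0 = 0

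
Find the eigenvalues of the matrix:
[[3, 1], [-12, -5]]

Characteristic equation: det(A - λI) = 0
λ² - (trace)λ + (det) = 0
trace = 3 + -5 = -2, det = (3)(-5) - (1)(-12) = -3
λ² - (-2)λ + (-3) = 0
λ = (-2 ± √((-2)² - 4·(-3))) / 2 = (-2 ± √16) / 2
Solving: λ = -3, 1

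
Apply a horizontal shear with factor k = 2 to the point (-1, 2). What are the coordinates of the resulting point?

Shear matrix for horizontal shear with factor k = 2:
[[1, 2], [0, 1]]
Result: (-1, 2) → (3, 2)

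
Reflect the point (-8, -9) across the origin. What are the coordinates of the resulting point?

Reflection across origin: (-8, -9) → (8, 9)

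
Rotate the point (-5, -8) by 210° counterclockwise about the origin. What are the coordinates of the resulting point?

Rotation matrix for 210°: [[cos 210°, -sin 210°], [sin 210°, cos 210°]] ≈ [[-0.866025, 0.500000], [-0.500000, -0.866025]]
[[-0.866025, 0.500000], [-0.500000, -0.866025]] × [-5, -8]ᵀ ≈ [0.3301, 9.4282]ᵀ
Result: (0.3301, 9.4282)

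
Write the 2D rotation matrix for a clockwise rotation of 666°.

Rotation matrix formula: [[cos θ, -sin θ], [sin θ, cos θ]]
A clockwise rotation by 666° is equivalent to a counterclockwise rotation by -666°.
For θ = -666°:
cos(-666°) = 0.5878
sin(-666°) = 0.8090
Result: [[0.5878, -0.8090], [0.8090, 0.5878]]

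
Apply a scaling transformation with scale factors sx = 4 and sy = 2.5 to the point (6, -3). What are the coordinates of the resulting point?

Scaling matrix:
[[4, 0], [0, 2.50]]
Result: (6 × 4, -3 × 2.5) = (24, -7.5)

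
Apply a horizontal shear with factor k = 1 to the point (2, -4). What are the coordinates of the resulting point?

Shear matrix for horizontal shear with factor k = 1:
[[1, 1], [0, 1]]
Result: (2, -4) → (-2, -4)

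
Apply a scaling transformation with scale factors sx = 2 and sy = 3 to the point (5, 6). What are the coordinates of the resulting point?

Scaling matrix:
[[2, 0], [0, 3]]
Result: (5 × 2, 6 × 3) = (10, 18)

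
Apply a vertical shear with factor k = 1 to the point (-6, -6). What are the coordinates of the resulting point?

Shear matrix for vertical shear with factor k = 1:
[[1, 0], [1, 1]]
Result: (-6, -6) → (-6, -12)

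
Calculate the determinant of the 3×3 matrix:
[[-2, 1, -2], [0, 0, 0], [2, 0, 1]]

Expansion along first row:
det = -2·det([[0,0],[0,1]]) - 1·det([[0,0],[2,1]]) + -2·det([[0,0],[2,0]])
    = -2·(0·1 - 0·0) - 1·(0·1 - 0·2) + -2·(0·0 - 0·2)
    = -2·0 - 1·0 + -2·0
    = 0 + 0 + 0 = 0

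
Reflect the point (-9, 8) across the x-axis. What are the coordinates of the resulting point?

Reflection across x-axis: (-9, 8) → (-9, -8)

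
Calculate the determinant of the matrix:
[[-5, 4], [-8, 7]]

For a 2×2 matrix [[a, b], [c, d]], det = ad - bc
det = (-5)(7) - (4)(-8) = -35 - -32 = -3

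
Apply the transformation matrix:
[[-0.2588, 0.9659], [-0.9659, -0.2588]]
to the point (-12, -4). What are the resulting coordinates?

Matrix multiplication:
[[-0.2588, 0.9659], [-0.9659, -0.2588]] × [-12, -4]ᵀ
= [(-0.2588)(-12) + (0.9659)(-4), (-0.9659)(-12) + (-0.2588)(-4)]ᵀ
= [-0.7580, 12.6260]ᵀ
Result: (-0.7580, 12.6260)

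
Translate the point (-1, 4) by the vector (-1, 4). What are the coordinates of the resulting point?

Translation by (-1, 4) (homogeneous matrix [[1, 0, -1], [0, 1, 4], [0, 0, 1]]):
x' = -1 + -1 = -2
y' = 4 + 4 = 8
Result: (-2, 8)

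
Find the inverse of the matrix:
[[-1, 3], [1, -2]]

For [[a,b],[c,d]], inverse = (1/det)·[[d,-b],[-c,a]]
det = (-1)(-2) - (3)(1) = 2 - 3 = -1
Inverse = (1/-1)·[[-2, -3], [-1, -1]]
= [[2, 3], [1, 1]]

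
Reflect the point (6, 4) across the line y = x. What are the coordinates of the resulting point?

Reflection across line y = x: (6, 4) → (4, 6)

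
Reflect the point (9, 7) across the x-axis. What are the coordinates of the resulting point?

Reflection across x-axis: (9, 7) → (9, -7)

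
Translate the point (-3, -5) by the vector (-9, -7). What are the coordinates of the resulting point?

Translation by (-9, -7) (homogeneous matrix [[1, 0, -9], [0, 1, -7], [0, 0, 1]]):
x' = -3 + -9 = -12
y' = -5 + -7 = -12
Result: (-12, -12)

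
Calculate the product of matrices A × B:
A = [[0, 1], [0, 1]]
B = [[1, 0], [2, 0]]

Matrix multiplication:
C[0][0] = 0×1 + 1×2 = 2
C[0][1] = 0×0 + 1×0 = 0
C[1][0] = 0×1 + 1×2 = 2
C[1][1] = 0×0 + 1×0 = 0
Result: [[2, 0], [2, 0]]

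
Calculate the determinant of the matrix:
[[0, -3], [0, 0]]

For a 2×2 matrix [[a, b], [c, d]], det = ad - bc
det = (0)(0) - (-3)(0) = 0 - 0 = 0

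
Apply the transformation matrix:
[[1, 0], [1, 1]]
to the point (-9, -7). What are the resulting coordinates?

Matrix multiplication:
[[1, 0], [1, 1]] × [-9, -7]ᵀ
= [(1)(-9) + (0)(-7), (1)(-9) + (1)(-7)]ᵀ
= [-9, -16]ᵀ
Result: (-9, -16)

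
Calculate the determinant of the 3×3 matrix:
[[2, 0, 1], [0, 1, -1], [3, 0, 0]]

Expansion along first row:
det = 2·det([[1,-1],[0,0]]) - 0·det([[0,-1],[3,0]]) + 1·det([[0,1],[3,0]])
    = 2·(1·0 - -1·0) - 0·(0·0 - -1·3) + 1·(0·0 - 1·3)
    = 2·0 - 0·3 + 1·-3
    = 0 + 0 + -3 = -3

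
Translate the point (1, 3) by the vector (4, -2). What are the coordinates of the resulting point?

Translation by (4, -2) (homogeneous matrix [[1, 0, 4], [0, 1, -2], [0, 0, 1]]):
x' = 1 + 4 = 5
y' = 3 + -2 = 1
Result: (5, 1)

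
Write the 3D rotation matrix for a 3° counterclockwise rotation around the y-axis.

Rotation matrix for counterclockwise 3° around y-axis:
cos(3°) = 0.9986, sin(3°) = 0.0523
Result: [[0.9986, 0, 0.0523], [0, 1, 0], [-0.0523, 0, 0.9986]]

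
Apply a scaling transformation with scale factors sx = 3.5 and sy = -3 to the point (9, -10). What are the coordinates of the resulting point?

Scaling matrix:
[[3.50, 0], [0, -3]]
Result: (9 × 3.5, -10 × -3) = (31.5, 30)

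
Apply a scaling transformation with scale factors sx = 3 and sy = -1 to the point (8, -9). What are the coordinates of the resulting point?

Scaling matrix:
[[3, 0], [0, -1]]
Result: (8 × 3, -9 × -1) = (24, 9)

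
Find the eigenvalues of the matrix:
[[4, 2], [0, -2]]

Characteristic equation: det(A - λI) = 0
λ² - (trace)λ + (det) = 0
trace = 4 + -2 = 2, det = (4)(-2) - (2)(0) = -8
λ² - (2)λ + (-8) = 0
λ = (2 ± √((2)² - 4·(-8))) / 2 = (2 ± √36) / 2
Solving: λ = -2, 4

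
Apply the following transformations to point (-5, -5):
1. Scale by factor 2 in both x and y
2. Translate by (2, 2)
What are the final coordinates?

Step 1: Scale (-5, -5) by 2 → (-10, -10)
Step 2: Translate by (2, 2) → (-8, -8)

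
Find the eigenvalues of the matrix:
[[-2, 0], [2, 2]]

Characteristic equation: det(A - λI) = 0
λ² - (trace)λ + (det) = 0
trace = -2 + 2 = 0, det = (-2)(2) - (0)(2) = -4
λ² - (0)λ + (-4) = 0
λ = (0 ± √((0)² - 4·(-4))) / 2 = (0 ± √16) / 2
Solving: λ = -2, 2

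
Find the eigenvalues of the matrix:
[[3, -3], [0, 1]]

Characteristic equation: det(A - λI) = 0
λ² - (trace)λ + (det) = 0
trace = 3 + 1 = 4, det = (3)(1) - (-3)(0) = 3
λ² - (4)λ + (3) = 0
λ = (4 ± √((4)² - 4·(3))) / 2 = (4 ± √4) / 2
Solving: λ = 1, 3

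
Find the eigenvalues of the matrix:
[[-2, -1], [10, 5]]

Characteristic equation: det(A - λI) = 0
λ² - (trace)λ + (det) = 0
trace = -2 + 5 = 3, det = (-2)(5) - (-1)(10) = 0
λ² - (3)λ + (0) = 0
λ = (3 ± √((3)² - 4·(0))) / 2 = (3 ± √9) / 2
Solving: λ = 0, 3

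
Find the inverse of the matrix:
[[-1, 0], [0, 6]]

For [[a,b],[c,d]], inverse = (1/det)·[[d,-b],[-c,a]]
det = (-1)(6) - (0)(0) = -6 - 0 = -6
Inverse = (1/-6)·[[6, 0], [0, -1]]
= [[-1, 0], [0, 1/6]]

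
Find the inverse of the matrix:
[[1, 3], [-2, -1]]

For [[a,b],[c,d]], inverse = (1/det)·[[d,-b],[-c,a]]
det = (1)(-1) - (3)(-2) = -1 - -6 = 5
Inverse = (1/5)·[[-1, -3], [2, 1]]
= [[-1/5, -3/5], [2/5, 1/5]]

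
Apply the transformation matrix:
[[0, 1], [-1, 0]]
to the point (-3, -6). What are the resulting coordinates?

Matrix multiplication:
[[0, 1], [-1, 0]] × [-3, -6]ᵀ
= [(0)(-3) + (1)(-6), (-1)(-3) + (0)(-6)]ᵀ
= [-6, 3]ᵀ
Result: (-6, 3)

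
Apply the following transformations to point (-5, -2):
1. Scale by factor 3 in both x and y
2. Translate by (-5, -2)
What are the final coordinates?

Step 1: Scale (-5, -2) by 3 → (-15, -6)
Step 2: Translate by (-5, -2) → (-20, -8)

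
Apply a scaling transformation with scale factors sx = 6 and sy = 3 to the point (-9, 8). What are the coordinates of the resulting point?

Scaling matrix:
[[6, 0], [0, 3]]
Result: (-9 × 6, 8 × 3) = (-54, 24)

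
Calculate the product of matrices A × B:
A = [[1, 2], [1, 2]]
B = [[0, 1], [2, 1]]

Matrix multiplication:
C[0][0] = 1×0 + 2×2 = 4
C[0][1] = 1×1 + 2×1 = 3
C[1][0] = 1×0 + 2×2 = 4
C[1][1] = 1×1 + 2×1 = 3
Result: [[4, 3], [4, 3]]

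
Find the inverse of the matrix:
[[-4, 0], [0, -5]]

For [[a,b],[c,d]], inverse = (1/det)·[[d,-b],[-c,a]]
det = (-4)(-5) - (0)(0) = 20 - 0 = 20
Inverse = (1/20)·[[-5, 0], [0, -4]]
= [[-1/4, 0], [0, -1/5]]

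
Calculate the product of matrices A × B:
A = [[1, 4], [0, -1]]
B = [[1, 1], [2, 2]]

Matrix multiplication:
C[0][0] = 1×1 + 4×2 = 9
C[0][1] = 1×1 + 4×2 = 9
C[1][0] = 0×1 + -1×2 = -2
C[1][1] = 0×1 + -1×2 = -2
Result: [[9, 9], [-2, -2]]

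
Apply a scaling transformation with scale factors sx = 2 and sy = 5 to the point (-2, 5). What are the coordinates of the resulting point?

Scaling matrix:
[[2, 0], [0, 5]]
Result: (-2 × 2, 5 × 5) = (-4, 25)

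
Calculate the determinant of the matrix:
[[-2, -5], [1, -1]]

For a 2×2 matrix [[a, b], [c, d]], det = ad - bc
det = (-2)(-1) - (-5)(1) = 2 - -5 = 7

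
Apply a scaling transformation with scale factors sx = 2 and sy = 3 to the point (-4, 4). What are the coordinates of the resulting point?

Scaling matrix:
[[2, 0], [0, 3]]
Result: (-4 × 2, 4 × 3) = (-8, 12)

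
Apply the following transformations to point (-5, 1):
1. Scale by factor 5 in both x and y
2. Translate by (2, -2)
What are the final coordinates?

Step 1: Scale (-5, 1) by 5 → (-25, 5)
Step 2: Translate by (2, -2) → (-23, 3)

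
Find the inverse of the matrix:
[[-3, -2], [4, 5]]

For [[a,b],[c,d]], inverse = (1/det)·[[d,-b],[-c,a]]
det = (-3)(5) - (-2)(4) = -15 - -8 = -7
Inverse = (1/-7)·[[5, 2], [-4, -3]]
= [[-5/7, -2/7], [4/7, 3/7]]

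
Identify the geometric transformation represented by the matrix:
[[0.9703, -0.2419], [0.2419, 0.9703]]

This matrix represents: rotation by 14° counterclockwise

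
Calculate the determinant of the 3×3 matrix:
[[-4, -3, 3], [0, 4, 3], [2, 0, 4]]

Expansion along first row:
det = -4·det([[4,3],[0,4]]) - -3·det([[0,3],[2,4]]) + 3·det([[0,4],[2,0]])
    = -4·(4·4 - 3·0) - -3·(0·4 - 3·2) + 3·(0·0 - 4·2)
    = -4·16 - -3·-6 + 3·-8
    = -64 + -18 + -24 = -106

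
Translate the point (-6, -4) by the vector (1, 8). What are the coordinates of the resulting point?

Translation by (1, 8) (homogeneous matrix [[1, 0, 1], [0, 1, 8], [0, 0, 1]]):
x' = -6 + 1 = -5
y' = -4 + 8 = 4
Result: (-5, 4)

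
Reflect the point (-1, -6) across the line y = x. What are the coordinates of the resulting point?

Reflection across line y = x: (-1, -6) → (-6, -1)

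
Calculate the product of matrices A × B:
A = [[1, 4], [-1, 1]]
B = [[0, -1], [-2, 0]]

Matrix multiplication:
C[0][0] = 1×0 + 4×-2 = -8
C[0][1] = 1×-1 + 4×0 = -1
C[1][0] = -1×0 + 1×-2 = -2
C[1][1] = -1×-1 + 1×0 = 1
Result: [[-8, -1], [-2, 1]]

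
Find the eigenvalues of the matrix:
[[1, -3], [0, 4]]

Characteristic equation: det(A - λI) = 0
λ² - (trace)λ + (det) = 0
trace = 1 + 4 = 5, det = (1)(4) - (-3)(0) = 4
λ² - (5)λ + (4) = 0
λ = (5 ± √((5)² - 4·(4))) / 2 = (5 ± √9) / 2
Solving: λ = 1, 4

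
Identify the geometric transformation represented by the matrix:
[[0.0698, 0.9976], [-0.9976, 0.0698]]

This matrix represents: rotation by 274° counterclockwise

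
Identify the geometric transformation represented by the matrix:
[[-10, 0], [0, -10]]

This matrix represents: uniform scaling by factor -10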